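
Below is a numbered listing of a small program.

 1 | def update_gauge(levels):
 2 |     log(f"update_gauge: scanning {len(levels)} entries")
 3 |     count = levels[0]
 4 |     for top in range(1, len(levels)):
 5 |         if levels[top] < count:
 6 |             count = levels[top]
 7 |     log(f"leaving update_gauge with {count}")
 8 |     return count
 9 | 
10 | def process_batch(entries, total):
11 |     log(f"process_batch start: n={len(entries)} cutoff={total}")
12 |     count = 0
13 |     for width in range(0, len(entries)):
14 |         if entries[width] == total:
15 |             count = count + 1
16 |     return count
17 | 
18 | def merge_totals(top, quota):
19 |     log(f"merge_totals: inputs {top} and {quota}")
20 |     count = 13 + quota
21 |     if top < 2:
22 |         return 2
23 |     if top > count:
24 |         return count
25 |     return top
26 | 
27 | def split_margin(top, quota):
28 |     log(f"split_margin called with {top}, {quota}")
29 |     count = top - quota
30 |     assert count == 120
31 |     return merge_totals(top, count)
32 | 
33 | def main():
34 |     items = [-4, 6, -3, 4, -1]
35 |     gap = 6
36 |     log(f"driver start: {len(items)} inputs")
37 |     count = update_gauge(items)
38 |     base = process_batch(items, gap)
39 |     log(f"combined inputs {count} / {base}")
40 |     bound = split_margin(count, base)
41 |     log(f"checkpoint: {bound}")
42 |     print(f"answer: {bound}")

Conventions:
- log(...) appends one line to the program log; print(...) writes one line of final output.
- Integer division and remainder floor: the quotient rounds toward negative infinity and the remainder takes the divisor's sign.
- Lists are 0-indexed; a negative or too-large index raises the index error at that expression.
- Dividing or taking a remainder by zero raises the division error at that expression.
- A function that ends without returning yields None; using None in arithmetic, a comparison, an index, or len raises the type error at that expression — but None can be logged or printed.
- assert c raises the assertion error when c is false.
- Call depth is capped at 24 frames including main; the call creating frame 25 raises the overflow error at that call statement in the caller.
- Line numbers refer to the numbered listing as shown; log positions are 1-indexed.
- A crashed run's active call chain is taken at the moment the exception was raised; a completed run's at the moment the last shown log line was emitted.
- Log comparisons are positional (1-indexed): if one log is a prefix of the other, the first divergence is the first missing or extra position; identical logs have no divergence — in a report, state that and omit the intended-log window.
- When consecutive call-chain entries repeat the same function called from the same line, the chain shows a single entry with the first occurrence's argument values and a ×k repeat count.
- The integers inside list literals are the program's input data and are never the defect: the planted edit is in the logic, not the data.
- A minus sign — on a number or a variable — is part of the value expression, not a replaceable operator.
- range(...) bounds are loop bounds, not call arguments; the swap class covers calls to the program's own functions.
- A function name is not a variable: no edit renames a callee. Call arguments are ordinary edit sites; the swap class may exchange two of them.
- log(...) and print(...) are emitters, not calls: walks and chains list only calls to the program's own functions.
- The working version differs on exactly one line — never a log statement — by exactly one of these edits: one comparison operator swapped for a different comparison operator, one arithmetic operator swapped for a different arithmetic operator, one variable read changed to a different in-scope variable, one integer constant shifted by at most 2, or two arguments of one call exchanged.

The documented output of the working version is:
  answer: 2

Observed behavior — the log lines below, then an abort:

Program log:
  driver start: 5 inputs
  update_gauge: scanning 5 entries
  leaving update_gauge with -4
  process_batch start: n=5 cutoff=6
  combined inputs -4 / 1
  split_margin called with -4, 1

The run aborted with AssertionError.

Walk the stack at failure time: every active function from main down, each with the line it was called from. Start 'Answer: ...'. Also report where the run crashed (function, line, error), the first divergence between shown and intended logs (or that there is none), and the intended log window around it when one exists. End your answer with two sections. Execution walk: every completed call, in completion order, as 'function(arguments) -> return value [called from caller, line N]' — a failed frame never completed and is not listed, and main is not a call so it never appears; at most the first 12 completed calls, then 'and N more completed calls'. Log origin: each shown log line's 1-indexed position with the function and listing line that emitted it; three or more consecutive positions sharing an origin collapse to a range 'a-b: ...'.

Answer: main -> split_margin (called at line 40).
Key observation: A complete run would log 'merge_totals: inputs -4 and -5' next, but this one stopped at 6 lines.
Crash: split_margin, line 30, AssertionError.
First divergence: position 7; the shown log stops at 6 lines while the working version next logs 'merge_totals: inputs -4 and -5'.
Intended log window:
  5: combined inputs -4 / 1
  6: split_margin called with -4, 1
  7: merge_totals: inputs -4 and -5
  8: checkpoint: 2
Execution walk:
  update_gauge([-4, 6, -3, 4, -1]) -> -4  [called from main, line 37]
  process_batch([-4, 6, -3, 4, -1], 6) -> 1  [called from main, line 38]
Log origin:
  1: emitted by main (line 36)
  2: emitted by update_gauge (line 2)
  3: emitted by update_gauge (line 7)
  4: emitted by process_batch (line 11)
  5: emitted by main (line 39)
  6: emitted by split_margin (line 28)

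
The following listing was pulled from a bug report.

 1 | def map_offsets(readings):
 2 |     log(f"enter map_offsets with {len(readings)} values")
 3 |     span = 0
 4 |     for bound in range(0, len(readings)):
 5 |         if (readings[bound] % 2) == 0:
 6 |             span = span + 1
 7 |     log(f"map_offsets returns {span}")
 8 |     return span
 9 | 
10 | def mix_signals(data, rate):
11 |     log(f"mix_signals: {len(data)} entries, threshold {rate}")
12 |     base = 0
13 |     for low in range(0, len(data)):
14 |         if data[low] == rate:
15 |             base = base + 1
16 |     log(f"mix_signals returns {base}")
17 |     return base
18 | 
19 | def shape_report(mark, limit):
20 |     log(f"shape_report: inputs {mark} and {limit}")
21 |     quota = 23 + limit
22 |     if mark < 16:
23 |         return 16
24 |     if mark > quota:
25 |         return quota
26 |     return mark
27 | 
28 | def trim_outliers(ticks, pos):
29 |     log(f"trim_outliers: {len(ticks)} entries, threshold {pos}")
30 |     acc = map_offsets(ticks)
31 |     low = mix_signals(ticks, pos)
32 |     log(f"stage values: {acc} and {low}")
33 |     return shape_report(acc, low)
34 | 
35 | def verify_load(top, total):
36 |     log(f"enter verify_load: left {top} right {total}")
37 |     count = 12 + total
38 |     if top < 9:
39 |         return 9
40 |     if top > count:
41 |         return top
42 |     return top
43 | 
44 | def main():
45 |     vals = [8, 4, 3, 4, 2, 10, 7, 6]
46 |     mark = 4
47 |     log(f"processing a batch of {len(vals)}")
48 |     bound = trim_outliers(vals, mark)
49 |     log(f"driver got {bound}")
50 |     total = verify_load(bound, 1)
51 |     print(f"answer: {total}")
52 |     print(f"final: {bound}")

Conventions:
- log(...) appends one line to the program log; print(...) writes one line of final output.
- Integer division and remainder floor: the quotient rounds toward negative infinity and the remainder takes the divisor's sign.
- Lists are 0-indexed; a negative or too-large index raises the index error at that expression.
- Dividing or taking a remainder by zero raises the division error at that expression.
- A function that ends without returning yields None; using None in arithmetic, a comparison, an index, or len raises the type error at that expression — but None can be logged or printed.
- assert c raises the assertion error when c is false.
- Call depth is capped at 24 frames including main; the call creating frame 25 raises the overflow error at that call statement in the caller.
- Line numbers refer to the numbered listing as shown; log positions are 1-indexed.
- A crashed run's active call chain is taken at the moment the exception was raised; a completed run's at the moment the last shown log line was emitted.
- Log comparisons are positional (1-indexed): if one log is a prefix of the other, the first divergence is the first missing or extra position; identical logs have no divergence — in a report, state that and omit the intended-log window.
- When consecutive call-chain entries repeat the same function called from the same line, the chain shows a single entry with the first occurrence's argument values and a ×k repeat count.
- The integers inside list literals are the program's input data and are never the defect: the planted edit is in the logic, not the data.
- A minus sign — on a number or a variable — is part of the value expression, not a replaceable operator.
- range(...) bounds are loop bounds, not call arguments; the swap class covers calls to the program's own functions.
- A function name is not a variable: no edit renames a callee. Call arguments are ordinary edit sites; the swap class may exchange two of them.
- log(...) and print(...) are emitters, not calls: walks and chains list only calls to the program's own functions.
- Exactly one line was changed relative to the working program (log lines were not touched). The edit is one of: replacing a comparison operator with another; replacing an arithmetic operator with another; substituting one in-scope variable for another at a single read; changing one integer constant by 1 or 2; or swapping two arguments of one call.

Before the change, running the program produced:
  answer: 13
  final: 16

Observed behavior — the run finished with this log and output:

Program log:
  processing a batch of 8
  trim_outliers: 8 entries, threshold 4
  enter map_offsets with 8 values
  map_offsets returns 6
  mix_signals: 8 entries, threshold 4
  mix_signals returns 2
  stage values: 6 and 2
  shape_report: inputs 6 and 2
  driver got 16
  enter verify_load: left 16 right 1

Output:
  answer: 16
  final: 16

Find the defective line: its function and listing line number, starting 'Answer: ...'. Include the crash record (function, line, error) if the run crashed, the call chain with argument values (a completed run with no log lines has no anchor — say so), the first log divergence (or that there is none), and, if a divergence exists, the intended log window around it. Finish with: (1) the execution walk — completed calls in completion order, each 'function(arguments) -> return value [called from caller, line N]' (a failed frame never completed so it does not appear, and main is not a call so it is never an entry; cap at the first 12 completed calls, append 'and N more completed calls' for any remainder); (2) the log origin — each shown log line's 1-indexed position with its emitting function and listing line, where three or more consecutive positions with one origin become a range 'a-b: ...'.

Answer: the defect is in verify_load at line 41.
Core observation: The logs agree in full; only the final output differs.
Call chain: main -> verify_load(16, 1) (called at line 50).
First divergence: none — the logs agree in full.
Execution walk:
  map_offsets([8, 4, 3, 4, 2, 10, 7, 6]) -> 6  [called from trim_outliers, line 30]
  mix_signals([8, 4, 3, 4, 2, 10, 7, 6], 4) -> 2  [called from trim_outliers, line 31]
  shape_report(6, 2) -> 16  [called from trim_outliers, line 33]
  trim_outliers([8, 4, 3, 4, 2, 10, 7, 6], 4) -> 16  [called from main, line 48]
  verify_load(16, 1) -> 16  [called from main, line 50]
Log line origins:
  1 — main, line 47
  2 — trim_outliers, line 29
  3 — map_offsets, line 2
  4 — map_offsets, line 7
  5 — mix_signals, line 11
  6 — mix_signals, line 16
  7 — trim_outliers, line 32
  8 — shape_report, line 20
  9 — main, line 49
  10 — verify_load, line 36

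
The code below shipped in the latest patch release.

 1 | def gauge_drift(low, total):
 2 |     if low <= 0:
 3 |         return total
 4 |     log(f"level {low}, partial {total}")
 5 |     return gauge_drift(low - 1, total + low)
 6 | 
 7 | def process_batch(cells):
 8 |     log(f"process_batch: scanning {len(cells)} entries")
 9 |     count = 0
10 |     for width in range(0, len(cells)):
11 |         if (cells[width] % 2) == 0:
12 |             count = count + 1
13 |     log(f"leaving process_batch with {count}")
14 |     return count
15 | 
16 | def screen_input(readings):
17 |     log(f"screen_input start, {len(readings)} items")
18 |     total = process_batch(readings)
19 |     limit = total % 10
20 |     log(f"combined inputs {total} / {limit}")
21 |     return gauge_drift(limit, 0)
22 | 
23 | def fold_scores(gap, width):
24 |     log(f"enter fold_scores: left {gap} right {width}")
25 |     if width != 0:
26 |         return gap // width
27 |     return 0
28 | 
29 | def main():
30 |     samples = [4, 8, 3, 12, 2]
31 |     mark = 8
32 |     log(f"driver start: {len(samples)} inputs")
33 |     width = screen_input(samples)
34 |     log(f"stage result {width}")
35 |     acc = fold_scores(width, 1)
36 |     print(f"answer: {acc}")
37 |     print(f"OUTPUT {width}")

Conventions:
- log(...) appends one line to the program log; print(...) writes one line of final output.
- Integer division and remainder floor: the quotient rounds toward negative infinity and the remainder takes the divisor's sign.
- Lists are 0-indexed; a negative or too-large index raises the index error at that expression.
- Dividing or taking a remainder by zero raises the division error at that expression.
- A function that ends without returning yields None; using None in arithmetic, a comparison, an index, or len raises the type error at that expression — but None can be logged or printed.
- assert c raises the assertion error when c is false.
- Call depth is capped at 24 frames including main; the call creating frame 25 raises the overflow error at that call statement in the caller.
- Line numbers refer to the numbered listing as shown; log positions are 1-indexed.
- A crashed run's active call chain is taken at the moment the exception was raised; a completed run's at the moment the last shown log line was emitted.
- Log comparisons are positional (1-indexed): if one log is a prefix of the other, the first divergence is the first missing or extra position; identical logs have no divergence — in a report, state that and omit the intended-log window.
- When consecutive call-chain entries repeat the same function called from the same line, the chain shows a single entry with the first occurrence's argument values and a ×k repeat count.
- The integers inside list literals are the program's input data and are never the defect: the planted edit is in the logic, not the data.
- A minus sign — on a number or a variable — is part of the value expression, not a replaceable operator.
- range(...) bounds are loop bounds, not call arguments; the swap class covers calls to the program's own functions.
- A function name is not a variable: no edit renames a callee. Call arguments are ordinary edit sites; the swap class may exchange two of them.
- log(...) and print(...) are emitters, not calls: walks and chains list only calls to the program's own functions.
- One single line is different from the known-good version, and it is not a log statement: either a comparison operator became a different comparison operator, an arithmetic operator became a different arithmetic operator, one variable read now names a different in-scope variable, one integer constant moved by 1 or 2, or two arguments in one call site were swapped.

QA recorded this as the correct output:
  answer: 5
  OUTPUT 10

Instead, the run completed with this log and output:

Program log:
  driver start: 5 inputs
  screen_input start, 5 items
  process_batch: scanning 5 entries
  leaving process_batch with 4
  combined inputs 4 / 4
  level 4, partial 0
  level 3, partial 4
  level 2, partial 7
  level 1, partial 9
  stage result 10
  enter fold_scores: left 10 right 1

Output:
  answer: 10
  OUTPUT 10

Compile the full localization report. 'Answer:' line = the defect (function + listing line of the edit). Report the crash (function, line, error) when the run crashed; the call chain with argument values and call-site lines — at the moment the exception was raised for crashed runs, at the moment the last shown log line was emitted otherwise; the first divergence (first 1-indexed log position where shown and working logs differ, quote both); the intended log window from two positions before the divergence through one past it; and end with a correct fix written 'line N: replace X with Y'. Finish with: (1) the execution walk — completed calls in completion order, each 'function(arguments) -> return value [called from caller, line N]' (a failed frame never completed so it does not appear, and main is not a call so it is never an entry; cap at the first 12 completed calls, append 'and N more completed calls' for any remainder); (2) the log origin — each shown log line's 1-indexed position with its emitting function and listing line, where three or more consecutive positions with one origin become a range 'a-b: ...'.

Answer: the defect is in main at line 35.
Key fact: Everything matches until log position 11, which reads 'enter fold_scores: left 10 right 1' in place of 'enter fold_scores: left 10 right 2'.
Call chain: main -> fold_scores(10, 1) (called at line 35).
First divergence: position 11; shown 'enter fold_scores: left 10 right 1' vs intended 'enter fold_scores: left 10 right 2'.
Intended log window:
  9: level 1, partial 9
  10: stage result 10
  11: enter fold_scores: left 10 right 2
Execution walk:
  process_batch([4, 8, 3, 12, 2]) -> 4  [called from screen_input, line 18]
  gauge_drift(0, 10) -> 10  [called from gauge_drift, line 5]
  gauge_drift(1, 9) -> 10  [called from gauge_drift, line 5]
  gauge_drift(2, 7) -> 10  [called from gauge_drift, line 5]
  gauge_drift(3, 4) -> 10  [called from gauge_drift, line 5]
  gauge_drift(4, 0) -> 10  [called from screen_input, line 21]
  screen_input([4, 8, 3, 12, 2]) -> 10  [called from main, line 33]
  fold_scores(10, 1) -> 10  [called from main, line 35]
Log origins:
  1: emitted by main (line 32)
  2: emitted by screen_input (line 17)
  3: emitted by process_batch (line 8)
  4: emitted by process_batch (line 13)
  5: emitted by screen_input (line 20)
  6-9: emitted by gauge_drift (line 4)
  10: emitted by main (line 34)
  11: emitted by fold_scores (line 24)
A correct fix: line 35: replace `1` with `2`.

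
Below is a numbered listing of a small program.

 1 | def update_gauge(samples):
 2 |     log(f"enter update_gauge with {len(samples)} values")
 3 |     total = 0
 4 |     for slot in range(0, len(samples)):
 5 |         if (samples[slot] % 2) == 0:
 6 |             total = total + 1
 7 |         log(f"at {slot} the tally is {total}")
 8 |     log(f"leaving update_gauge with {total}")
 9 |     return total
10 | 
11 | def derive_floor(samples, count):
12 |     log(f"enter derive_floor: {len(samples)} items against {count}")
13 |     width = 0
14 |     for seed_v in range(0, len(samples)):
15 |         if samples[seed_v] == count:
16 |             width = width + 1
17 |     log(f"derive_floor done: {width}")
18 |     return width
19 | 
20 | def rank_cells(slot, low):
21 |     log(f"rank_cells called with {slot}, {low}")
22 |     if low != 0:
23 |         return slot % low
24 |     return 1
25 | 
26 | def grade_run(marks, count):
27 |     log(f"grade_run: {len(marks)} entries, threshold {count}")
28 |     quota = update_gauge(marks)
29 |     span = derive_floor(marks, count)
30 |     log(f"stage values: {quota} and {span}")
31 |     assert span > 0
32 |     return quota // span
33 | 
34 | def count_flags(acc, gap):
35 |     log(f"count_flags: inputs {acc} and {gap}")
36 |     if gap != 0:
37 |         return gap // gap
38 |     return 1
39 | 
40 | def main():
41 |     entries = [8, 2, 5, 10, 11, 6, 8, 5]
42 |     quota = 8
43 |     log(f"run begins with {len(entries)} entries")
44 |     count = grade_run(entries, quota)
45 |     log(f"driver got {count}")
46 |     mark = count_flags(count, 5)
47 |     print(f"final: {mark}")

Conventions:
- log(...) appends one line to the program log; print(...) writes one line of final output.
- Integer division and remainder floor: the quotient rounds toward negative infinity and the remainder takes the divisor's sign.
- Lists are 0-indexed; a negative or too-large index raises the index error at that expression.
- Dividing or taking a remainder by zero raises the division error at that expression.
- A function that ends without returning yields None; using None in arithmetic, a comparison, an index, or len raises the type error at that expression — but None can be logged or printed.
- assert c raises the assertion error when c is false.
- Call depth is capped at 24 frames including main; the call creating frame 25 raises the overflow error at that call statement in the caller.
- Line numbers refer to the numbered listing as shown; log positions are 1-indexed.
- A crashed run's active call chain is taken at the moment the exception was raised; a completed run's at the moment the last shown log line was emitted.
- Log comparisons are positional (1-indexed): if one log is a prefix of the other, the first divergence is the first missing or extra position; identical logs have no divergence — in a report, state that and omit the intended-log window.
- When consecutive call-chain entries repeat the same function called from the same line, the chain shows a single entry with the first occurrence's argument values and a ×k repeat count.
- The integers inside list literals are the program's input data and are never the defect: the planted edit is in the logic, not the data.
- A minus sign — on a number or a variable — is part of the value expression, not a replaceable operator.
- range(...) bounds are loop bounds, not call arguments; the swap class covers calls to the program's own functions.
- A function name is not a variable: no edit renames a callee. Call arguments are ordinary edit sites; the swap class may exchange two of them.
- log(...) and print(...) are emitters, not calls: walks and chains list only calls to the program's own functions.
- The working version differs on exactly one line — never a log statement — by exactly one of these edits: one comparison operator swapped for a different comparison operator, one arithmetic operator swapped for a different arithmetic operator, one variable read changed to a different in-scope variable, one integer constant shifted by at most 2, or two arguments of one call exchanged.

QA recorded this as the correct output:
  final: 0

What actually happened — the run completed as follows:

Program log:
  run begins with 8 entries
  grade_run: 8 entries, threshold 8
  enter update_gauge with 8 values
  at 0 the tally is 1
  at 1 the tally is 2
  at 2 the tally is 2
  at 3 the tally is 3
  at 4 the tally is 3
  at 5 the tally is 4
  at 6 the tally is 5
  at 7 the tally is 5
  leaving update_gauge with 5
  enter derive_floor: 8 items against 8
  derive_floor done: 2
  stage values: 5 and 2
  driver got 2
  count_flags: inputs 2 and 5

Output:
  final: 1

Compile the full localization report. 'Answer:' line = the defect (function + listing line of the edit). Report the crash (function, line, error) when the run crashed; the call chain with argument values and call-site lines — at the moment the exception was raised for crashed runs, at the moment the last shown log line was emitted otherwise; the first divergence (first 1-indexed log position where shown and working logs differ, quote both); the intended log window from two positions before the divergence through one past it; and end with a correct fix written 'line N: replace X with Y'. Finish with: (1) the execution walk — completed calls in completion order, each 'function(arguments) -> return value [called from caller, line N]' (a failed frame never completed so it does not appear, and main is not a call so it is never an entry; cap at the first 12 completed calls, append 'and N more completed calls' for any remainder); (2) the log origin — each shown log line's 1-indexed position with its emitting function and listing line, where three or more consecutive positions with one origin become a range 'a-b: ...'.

Answer: the defect is in count_flags at line 37.
Key fact: Every logged value matches the working version; the printed result is what differs.
Call chain: main -> count_flags(2, 5) (called at line 46).
First divergence: there is none — every log position agrees.
Execution walk:
  update_gauge([8, 2, 5, 10, 11, 6, 8, 5]) -> 5  [called from grade_run, line 28]
  derive_floor([8, 2, 5, 10, 11, 6, 8, 5], 8) -> 2  [called from grade_run, line 29]
  grade_run([8, 2, 5, 10, 11, 6, 8, 5], 8) -> 2  [called from main, line 44]
  count_flags(2, 5) -> 1  [called from main, line 46]
Origin of each log line:
  1: from main, line 43
  2: from grade_run, line 27
  3: from update_gauge, line 2
  4-11: from update_gauge, line 7
  12: from update_gauge, line 8
  13: from derive_floor, line 12
  14: from derive_floor, line 17
  15: from grade_run, line 30
  16: from main, line 45
  17: from count_flags, line 35
A correct fix: line 37: replace `gap // gap` with `acc // gap`.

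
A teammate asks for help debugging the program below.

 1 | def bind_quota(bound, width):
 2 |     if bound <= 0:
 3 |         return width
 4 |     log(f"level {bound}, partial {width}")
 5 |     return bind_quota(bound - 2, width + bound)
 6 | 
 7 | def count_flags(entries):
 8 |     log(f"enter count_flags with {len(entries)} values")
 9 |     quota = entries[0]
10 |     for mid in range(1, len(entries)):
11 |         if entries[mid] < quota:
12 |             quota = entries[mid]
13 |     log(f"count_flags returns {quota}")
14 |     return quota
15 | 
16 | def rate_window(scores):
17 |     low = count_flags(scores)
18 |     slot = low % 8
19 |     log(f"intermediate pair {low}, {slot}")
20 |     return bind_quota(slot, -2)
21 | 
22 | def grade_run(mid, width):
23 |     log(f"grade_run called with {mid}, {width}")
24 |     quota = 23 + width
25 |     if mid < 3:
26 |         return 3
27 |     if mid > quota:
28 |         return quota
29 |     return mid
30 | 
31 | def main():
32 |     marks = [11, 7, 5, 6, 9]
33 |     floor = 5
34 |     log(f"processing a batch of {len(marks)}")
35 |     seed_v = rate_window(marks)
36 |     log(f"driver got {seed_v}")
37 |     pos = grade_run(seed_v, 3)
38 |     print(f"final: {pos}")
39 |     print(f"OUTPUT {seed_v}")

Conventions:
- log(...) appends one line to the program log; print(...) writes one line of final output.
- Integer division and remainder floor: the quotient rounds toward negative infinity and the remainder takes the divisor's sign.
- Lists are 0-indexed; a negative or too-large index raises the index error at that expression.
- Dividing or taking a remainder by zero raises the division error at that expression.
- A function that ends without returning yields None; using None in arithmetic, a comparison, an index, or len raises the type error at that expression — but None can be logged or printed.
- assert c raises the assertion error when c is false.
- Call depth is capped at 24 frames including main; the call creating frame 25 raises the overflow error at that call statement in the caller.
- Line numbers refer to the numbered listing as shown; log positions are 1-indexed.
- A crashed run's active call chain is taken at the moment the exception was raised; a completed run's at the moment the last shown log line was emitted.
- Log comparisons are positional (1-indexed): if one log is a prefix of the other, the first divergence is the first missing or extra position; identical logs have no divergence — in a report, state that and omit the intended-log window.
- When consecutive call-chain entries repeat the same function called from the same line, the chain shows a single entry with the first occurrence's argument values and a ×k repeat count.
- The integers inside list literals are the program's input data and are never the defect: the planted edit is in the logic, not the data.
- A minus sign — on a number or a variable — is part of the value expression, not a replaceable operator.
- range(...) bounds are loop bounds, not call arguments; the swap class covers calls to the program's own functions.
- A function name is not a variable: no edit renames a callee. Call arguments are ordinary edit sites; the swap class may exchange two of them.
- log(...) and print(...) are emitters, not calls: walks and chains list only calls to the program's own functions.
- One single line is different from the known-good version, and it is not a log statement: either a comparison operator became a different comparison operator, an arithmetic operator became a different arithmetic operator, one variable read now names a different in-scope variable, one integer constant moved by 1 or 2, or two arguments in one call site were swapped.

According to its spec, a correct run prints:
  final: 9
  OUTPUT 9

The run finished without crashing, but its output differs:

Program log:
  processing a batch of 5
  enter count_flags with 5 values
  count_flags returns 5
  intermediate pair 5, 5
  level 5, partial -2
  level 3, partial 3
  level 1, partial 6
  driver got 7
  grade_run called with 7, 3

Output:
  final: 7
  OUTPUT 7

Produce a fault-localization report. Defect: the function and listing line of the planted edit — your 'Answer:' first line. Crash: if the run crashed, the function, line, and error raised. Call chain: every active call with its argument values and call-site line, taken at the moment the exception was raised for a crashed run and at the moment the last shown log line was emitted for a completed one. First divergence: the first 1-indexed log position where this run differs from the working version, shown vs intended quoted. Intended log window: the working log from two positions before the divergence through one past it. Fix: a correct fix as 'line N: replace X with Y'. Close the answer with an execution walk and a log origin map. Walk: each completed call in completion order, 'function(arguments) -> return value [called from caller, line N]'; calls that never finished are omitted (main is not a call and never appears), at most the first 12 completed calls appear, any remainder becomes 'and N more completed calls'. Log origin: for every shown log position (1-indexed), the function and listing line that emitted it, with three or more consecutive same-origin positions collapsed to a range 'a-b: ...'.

Answer: the defect is in rate_window at line 20.
Core observation: Everything matches until log position 5, which reads 'level 5, partial -2' in place of 'level 5, partial 0'.
Call chain: main -> grade_run(7, 3) (called at line 37).
First divergence: at position 5 the run shows 'level 5, partial -2' where the working version logs 'level 5, partial 0'.
Intended log window:
  3: count_flags returns 5
  4: intermediate pair 5, 5
  5: level 5, partial 0
  6: level 3, partial 5
Execution walk:
  count_flags([11, 7, 5, 6, 9]) -> 5  [called from rate_window, line 17]
  bind_quota(-1, 7) -> 7  [called from bind_quota, line 5]
  bind_quota(1, 6) -> 7  [called from bind_quota, line 5]
  bind_quota(3, 3) -> 7  [called from bind_quota, line 5]
  bind_quota(5, -2) -> 7  [called from rate_window, line 20]
  rate_window([11, 7, 5, 6, 9]) -> 7  [called from main, line 35]
  grade_run(7, 3) -> 7  [called from main, line 37]
Origin of each log line:
  1: emitted by main (line 34)
  2: emitted by count_flags (line 8)
  3: emitted by count_flags (line 13)
  4: emitted by rate_window (line 19)
  5-7: emitted by bind_quota (line 4)
  8: emitted by main (line 36)
  9: emitted by grade_run (line 23)
A correct fix: line 20: replace `-2` with `0`.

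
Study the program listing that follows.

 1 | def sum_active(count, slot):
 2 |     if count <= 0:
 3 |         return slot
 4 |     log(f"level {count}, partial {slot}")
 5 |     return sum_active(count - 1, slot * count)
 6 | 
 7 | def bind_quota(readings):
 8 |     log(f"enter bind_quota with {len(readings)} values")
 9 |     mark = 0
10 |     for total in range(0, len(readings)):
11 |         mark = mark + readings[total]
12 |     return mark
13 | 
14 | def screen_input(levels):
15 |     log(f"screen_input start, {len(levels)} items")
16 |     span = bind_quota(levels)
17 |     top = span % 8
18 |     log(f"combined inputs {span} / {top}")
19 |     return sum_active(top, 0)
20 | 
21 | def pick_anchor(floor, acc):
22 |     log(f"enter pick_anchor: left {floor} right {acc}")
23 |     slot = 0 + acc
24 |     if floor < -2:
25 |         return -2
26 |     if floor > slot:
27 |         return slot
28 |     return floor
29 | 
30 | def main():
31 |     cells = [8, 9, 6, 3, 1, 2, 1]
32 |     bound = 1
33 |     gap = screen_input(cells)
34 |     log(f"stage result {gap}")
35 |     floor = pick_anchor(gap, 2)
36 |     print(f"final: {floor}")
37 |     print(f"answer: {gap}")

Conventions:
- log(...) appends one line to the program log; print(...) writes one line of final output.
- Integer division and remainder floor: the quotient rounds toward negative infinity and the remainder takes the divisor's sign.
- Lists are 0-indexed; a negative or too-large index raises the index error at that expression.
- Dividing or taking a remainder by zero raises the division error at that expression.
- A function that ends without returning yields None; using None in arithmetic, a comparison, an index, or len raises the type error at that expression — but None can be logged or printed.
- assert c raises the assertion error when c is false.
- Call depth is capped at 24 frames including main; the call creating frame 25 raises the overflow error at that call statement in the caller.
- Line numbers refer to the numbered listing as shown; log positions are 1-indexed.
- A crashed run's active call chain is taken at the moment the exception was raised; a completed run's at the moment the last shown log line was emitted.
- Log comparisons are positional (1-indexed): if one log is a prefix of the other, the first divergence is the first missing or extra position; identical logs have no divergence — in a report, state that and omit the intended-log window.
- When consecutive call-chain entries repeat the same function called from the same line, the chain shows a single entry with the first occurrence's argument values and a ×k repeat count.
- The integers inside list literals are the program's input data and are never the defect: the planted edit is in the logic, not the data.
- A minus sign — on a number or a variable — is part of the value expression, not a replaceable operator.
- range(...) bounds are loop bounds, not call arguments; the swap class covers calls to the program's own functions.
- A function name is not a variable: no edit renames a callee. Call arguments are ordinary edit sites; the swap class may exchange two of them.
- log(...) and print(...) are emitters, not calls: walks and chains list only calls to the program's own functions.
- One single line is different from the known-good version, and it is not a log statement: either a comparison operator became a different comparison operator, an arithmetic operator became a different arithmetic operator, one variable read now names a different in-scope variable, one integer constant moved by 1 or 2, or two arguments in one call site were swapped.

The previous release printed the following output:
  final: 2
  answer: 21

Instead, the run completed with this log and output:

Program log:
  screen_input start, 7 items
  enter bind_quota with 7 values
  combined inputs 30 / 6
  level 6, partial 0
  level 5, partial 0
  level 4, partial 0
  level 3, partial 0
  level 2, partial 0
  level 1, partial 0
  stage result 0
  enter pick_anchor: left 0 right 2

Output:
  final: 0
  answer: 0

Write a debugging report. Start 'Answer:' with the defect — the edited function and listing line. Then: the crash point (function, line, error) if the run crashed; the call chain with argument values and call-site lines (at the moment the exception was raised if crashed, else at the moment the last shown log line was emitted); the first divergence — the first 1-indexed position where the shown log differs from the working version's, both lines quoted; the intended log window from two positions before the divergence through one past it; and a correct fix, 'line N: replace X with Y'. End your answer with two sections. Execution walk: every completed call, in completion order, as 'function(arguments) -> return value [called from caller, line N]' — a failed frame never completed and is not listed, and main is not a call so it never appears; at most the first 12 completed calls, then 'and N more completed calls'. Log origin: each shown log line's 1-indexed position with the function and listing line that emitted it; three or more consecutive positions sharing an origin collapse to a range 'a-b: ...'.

Answer: the defect is in sum_active at line 5.
Key fact: Position 5 is the first bad log line: 'level 5, partial 0' should read 'level 5, partial 6'.
Call chain: main -> pick_anchor(0, 2) (called at line 35).
First divergence: position 5; shown 'level 5, partial 0' vs intended 'level 5, partial 6'.
Intended log window:
  3: combined inputs 30 / 6
  4: level 6, partial 0
  5: level 5, partial 6
  6: level 4, partial 11
Execution walk:
  bind_quota([8, 9, 6, 3, 1, 2, 1]) -> 30  [called from screen_input, line 16]
  sum_active(0, 0) -> 0  [called from sum_active, line 5]
  sum_active(1, 0) -> 0  [called from sum_active, line 5]
  sum_active(2, 0) -> 0  [called from sum_active, line 5]
  sum_active(3, 0) -> 0  [called from sum_active, line 5]
  sum_active(4, 0) -> 0  [called from sum_active, line 5]
  sum_active(5, 0) -> 0  [called from sum_active, line 5]
  sum_active(6, 0) -> 0  [called from screen_input, line 19]
  screen_input([8, 9, 6, 3, 1, 2, 1]) -> 0  [called from main, line 33]
  pick_anchor(0, 2) -> 0  [called from main, line 35]
Log origin:
  1: from screen_input, line 15
  2: from bind_quota, line 8
  3: from screen_input, line 18
  4-9: from sum_active, line 4
  10: from main, line 34
  11: from pick_anchor, line 22
A correct fix: line 5: replace `*` with `+`.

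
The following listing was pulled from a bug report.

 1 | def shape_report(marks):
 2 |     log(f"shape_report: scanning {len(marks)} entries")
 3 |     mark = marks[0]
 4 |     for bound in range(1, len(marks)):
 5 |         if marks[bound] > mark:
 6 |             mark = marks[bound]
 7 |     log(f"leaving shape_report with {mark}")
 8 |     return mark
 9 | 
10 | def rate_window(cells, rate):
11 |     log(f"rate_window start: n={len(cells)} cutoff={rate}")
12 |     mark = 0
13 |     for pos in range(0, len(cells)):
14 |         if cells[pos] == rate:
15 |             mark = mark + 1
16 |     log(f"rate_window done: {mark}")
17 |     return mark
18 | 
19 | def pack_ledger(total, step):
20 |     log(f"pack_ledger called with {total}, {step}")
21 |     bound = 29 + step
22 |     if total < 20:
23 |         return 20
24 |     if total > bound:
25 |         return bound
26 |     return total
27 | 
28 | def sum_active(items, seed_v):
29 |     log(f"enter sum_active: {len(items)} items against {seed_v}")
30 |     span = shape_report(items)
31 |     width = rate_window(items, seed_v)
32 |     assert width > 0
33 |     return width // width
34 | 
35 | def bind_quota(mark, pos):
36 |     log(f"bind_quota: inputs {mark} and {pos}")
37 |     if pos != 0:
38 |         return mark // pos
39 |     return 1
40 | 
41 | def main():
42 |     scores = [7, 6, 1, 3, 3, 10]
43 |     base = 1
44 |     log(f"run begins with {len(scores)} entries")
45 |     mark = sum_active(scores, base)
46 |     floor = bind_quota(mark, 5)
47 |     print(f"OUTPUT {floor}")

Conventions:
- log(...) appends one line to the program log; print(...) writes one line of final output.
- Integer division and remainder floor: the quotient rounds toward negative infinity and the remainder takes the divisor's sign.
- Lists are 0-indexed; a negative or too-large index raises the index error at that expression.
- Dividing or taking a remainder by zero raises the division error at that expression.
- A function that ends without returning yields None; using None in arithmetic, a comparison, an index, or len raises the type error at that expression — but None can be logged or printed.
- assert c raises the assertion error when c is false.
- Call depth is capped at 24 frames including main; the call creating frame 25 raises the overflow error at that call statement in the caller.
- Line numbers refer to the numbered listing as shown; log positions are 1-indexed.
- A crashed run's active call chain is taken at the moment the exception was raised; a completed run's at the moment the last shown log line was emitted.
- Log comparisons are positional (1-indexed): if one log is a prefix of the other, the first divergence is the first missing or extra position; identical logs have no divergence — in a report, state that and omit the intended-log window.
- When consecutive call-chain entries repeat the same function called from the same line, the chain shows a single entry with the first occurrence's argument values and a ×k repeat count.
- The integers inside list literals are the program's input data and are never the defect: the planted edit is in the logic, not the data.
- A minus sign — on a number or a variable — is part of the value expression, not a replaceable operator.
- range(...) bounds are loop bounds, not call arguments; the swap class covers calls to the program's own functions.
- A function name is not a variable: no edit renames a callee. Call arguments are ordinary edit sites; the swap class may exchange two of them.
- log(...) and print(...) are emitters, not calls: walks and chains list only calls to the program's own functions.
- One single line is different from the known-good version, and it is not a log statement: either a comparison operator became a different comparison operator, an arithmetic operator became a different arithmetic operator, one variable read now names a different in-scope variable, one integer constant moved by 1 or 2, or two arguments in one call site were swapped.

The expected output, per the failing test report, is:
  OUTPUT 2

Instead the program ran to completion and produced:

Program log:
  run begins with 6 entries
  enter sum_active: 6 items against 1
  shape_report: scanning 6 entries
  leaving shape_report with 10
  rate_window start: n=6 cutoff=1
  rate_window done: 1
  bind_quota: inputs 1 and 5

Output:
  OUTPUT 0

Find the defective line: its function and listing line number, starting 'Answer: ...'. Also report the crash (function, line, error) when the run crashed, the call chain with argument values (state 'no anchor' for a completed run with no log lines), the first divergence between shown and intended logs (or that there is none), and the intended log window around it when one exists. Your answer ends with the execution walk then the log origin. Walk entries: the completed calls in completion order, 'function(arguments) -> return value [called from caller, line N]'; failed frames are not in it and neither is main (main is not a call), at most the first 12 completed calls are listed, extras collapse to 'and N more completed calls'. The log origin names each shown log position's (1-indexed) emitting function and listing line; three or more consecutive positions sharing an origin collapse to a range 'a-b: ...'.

Answer: the defect is in sum_active at line 33.
The tell: Everything matches until log position 7, which reads 'bind_quota: inputs 1 and 5' in place of 'bind_quota: inputs 10 and 5'.
Call chain: main -> bind_quota(1, 5) (called at line 46).
First divergence: position 7; shown 'bind_quota: inputs 1 and 5' vs intended 'bind_quota: inputs 10 and 5'.
Intended log window:
  5: rate_window start: n=6 cutoff=1
  6: rate_window done: 1
  7: bind_quota: inputs 10 and 5
Execution walk:
  shape_report([7, 6, 1, 3, 3, 10]) -> 10  [called from sum_active, line 30]
  rate_window([7, 6, 1, 3, 3, 10], 1) -> 1  [called from sum_active, line 31]
  sum_active([7, 6, 1, 3, 3, 10], 1) -> 1  [called from main, line 45]
  bind_quota(1, 5) -> 0  [called from main, line 46]
Log line origins:
  1: from main, line 44
  2: from sum_active, line 29
  3: from shape_report, line 2
  4: from shape_report, line 7
  5: from rate_window, line 11
  6: from rate_window, line 16
  7: from bind_quota, line 36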